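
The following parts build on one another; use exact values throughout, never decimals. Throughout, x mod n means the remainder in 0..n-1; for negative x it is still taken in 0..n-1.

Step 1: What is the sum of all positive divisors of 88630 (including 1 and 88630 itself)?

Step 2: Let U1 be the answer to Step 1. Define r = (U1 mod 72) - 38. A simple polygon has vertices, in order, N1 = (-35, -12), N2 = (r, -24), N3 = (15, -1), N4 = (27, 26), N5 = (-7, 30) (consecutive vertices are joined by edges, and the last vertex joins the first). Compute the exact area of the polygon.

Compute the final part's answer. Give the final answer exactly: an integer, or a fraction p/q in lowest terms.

Step 1: 88630 = 2 * 5 * 8863; sigma = (1 + 2) * (1 + 5) * (1 + 8863) = 3 * 6 * 8864 = 159552; answer 159552
Step 2: U1 = 159552; r = -38; cross terms: (-35*-24 - -38*-12)=384, (-38*-1 - 15*-24)=398, (15*26 - 27*-1)=417, (27*30 - -7*26)=992, (-7*-12 - -35*30)=1134; twice the area = |3325| = 3325; area = 3325/2; answer 3325/2

3325/2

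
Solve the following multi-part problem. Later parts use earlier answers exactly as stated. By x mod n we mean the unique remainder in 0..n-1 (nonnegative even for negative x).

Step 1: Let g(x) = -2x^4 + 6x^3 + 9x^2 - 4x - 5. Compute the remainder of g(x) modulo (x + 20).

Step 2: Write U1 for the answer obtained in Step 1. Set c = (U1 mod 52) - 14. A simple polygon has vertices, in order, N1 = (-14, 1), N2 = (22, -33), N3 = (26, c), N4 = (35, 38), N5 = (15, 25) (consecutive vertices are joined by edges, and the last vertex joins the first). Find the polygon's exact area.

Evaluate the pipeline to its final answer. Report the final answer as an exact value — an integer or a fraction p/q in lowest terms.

2631/2

Step 1: remainder = value at the root: -2*(-20)^4 + 6*(-20)^3 + 9*(-20)^2 - 4*(-20)^1 - 5 = (-320000) + (-48000) + (3600) + (80) + (-5) = -364325; answer -364325
Step 2: U1 = -364325; c = 25; cross terms: (-14*-33 - 22*1)=440, (22*25 - 26*-33)=1408, (26*38 - 35*25)=113, (35*25 - 15*38)=305, (15*1 - -14*25)=365; twice the area = |2631| = 2631; area = 2631/2; answer 2631/2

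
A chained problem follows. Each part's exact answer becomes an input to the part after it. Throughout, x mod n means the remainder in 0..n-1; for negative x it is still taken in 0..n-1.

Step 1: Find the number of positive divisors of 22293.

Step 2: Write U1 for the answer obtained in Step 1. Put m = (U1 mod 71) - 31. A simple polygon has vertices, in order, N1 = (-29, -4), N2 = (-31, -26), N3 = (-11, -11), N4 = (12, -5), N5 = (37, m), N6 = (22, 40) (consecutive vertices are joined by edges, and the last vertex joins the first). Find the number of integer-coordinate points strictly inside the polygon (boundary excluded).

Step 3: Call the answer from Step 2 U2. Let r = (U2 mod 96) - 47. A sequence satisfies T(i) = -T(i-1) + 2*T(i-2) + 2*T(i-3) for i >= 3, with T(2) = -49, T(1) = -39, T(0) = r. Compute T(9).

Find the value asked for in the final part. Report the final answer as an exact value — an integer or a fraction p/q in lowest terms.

-1269

Step 1: 22293 = 3^2 * 2477; number of divisors = (2+1) * (1+1) = 6; answer 6
Step 2: U1 = 6; m = -25; cross terms: (-29*-26 - -31*-4)=630, (-31*-11 - -11*-26)=55, (-11*-5 - 12*-11)=187, (12*-25 - 37*-5)=-115, (37*40 - 22*-25)=2030, (22*-4 - -29*40)=1072; twice the area = |3859| = 3859; area = 3859/2; boundary points = 2 + 5 + 1 + 5 + 5 + 1 = 19; strictly interior points = area - boundary/2 + 1 = 1921; answer 1921
Step 3: U2 = 1921; r = -46; T(3) = -1*(-49) + 2*(-39) + 2*(-46) = -121; iterating: T(3)=-121, T(4)=-55, T(5)=-285, T(6)=-67, T(7)=-613, T(8)=-91, T(9)=-1269; answer -1269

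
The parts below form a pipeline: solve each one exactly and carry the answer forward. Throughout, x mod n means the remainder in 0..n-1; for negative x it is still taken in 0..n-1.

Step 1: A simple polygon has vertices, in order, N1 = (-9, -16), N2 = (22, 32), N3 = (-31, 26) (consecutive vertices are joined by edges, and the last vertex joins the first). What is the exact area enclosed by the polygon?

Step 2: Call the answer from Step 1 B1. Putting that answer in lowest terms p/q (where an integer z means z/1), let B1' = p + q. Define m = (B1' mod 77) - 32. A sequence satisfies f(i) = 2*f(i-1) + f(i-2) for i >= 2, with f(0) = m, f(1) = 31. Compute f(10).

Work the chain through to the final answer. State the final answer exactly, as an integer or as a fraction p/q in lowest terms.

66823

Step 1: cross terms: (-9*32 - 22*-16)=64, (22*26 - -31*32)=1564, (-31*-16 - -9*26)=730; twice the area = |2358| = 2358; area = 1179; answer 1179
Step 2: B1 = 1179; threaded value p + q = 1180; m = -7; f(2) = 2*(31) + 1*(-7) = 55; iterating: f(2)=55, f(3)=141, f(4)=337, f(5)=815, f(6)=1967, f(7)=4749, f(8)=11465, f(9)=27679, f(10)=66823; answer 66823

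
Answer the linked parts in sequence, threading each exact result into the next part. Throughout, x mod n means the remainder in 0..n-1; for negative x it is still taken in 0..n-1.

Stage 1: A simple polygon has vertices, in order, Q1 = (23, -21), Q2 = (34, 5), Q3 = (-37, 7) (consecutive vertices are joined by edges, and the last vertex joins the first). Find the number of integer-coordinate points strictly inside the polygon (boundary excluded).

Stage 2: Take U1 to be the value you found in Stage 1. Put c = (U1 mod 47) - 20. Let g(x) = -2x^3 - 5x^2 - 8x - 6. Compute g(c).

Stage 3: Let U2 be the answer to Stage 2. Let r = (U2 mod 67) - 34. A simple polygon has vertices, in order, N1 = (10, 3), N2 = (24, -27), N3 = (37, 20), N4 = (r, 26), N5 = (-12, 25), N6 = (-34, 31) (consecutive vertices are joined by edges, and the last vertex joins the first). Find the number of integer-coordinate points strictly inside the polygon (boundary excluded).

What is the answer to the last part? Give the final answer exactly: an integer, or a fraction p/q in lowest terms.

Stage 1: cross terms: (23*5 - 34*-21)=829, (34*7 - -37*5)=423, (-37*-21 - 23*7)=616; twice the area = |1868| = 1868; area = 934; boundary points = 1 + 1 + 4 = 6; strictly interior points = area - boundary/2 + 1 = 932; answer 932
Stage 2: U1 = 932; c = 19; -2*(19)^3 - 5*(19)^2 - 8*(19)^1 - 6 = (-13718) + (-1805) + (-152) + (-6) = -15681; answer -15681
Stage 3: U2 = -15681; r = 30; cross terms: (10*-27 - 24*3)=-342, (24*20 - 37*-27)=1479, (37*26 - 30*20)=362, (30*25 - -12*26)=1062, (-12*31 - -34*25)=478, (-34*3 - 10*31)=-412; twice the area = |2627| = 2627; area = 2627/2; boundary points = 2 + 1 + 1 + 1 + 2 + 4 = 11; strictly interior points = area - boundary/2 + 1 = 1309; answer 1309

1309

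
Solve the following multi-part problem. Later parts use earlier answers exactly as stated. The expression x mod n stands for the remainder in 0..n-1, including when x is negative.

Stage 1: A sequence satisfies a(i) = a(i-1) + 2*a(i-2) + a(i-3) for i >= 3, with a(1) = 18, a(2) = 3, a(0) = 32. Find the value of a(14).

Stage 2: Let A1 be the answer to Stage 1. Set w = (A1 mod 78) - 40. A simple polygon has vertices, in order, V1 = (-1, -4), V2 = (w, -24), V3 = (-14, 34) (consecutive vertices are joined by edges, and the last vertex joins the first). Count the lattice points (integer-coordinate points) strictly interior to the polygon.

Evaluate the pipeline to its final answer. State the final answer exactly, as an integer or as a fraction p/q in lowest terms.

Stage 1: a(3) = 1*(3) + 2*(18) + 1*(32) = 71; iterating: a(3)=71, a(4)=95, a(5)=240, a(6)=501, a(7)=1076, a(8)=2318, a(9)=4971, a(10)=10683, a(11)=22943, a(12)=49280, a(13)=105849, a(14)=227352; answer 227352
Stage 2: A1 = 227352; w = 20; cross terms: (-1*-24 - 20*-4)=104, (20*34 - -14*-24)=344, (-14*-4 - -1*34)=90; twice the area = |538| = 538; area = 269; boundary points = 1 + 2 + 1 = 4; strictly interior points = area - boundary/2 + 1 = 268; answer 268

268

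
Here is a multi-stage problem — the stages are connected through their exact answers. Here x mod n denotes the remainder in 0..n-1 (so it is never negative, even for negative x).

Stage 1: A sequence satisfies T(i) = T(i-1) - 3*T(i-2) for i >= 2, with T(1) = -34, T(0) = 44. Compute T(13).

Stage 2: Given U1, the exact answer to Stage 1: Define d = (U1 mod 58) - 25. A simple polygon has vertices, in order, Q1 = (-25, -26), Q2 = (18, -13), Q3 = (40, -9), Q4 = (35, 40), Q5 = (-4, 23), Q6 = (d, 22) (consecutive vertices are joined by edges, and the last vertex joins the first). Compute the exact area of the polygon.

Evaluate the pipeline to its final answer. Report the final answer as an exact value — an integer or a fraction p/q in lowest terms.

Stage 1: T(2) = 1*(-34) - 3*(44) = -166; iterating: T(2)=-166, T(3)=-64, T(4)=434, T(5)=626, T(6)=-676, T(7)=-2554, T(8)=-526, T(9)=7136, T(10)=8714, T(11)=-12694, T(12)=-38836, T(13)=-754; answer -754
Stage 2: U1 = -754; d = -25; cross terms: (-25*-13 - 18*-26)=793, (18*-9 - 40*-13)=358, (40*40 - 35*-9)=1915, (35*23 - -4*40)=965, (-4*22 - -25*23)=487, (-25*-26 - -25*22)=1200; twice the area = |5718| = 5718; area = 2859; answer 2859

2859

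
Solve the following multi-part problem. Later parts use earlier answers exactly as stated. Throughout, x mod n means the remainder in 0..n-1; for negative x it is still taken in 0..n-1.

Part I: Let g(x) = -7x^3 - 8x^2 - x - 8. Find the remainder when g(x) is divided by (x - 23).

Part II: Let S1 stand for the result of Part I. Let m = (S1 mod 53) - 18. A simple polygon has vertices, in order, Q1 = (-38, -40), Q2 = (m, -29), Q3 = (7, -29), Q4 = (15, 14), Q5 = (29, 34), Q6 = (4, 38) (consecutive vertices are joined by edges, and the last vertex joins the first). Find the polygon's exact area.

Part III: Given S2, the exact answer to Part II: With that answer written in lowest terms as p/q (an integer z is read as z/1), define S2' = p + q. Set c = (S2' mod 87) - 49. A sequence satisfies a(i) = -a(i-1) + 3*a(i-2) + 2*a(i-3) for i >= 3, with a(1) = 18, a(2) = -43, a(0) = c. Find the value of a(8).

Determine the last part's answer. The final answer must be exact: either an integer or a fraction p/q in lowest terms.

Part I: remainder = value at the root: -7*(23)^3 - 8*(23)^2 - 1*(23)^1 - 8 = (-85169) + (-4232) + (-23) + (-8) = -89432; answer -89432
Part II: S1 = -89432; m = 14; cross terms: (-38*-29 - 14*-40)=1662, (14*-29 - 7*-29)=-203, (7*14 - 15*-29)=533, (15*34 - 29*14)=104, (29*38 - 4*34)=966, (4*-40 - -38*38)=1284; twice the area = |4346| = 4346; area = 2173; answer 2173
Part III: S2 = 2173; threaded value p + q = 2174; c = 37; a(3) = -1*(-43) + 3*(18) + 2*(37) = 171; iterating: a(3)=171, a(4)=-264, a(5)=691, a(6)=-1141, a(7)=2686, a(8)=-4727; answer -4727

-4727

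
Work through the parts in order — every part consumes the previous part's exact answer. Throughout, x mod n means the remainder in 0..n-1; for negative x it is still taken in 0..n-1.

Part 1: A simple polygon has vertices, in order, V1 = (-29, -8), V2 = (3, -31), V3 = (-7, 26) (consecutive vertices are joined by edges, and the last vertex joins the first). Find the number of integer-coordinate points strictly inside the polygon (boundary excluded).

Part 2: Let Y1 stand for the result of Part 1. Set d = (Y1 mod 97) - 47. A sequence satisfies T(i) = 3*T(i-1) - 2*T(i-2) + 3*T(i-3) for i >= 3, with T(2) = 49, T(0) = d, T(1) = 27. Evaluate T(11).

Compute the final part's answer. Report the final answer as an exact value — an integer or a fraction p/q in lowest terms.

65889

Part 1: cross terms: (-29*-31 - 3*-8)=923, (3*26 - -7*-31)=-139, (-7*-8 - -29*26)=810; twice the area = |1594| = 1594; area = 797; boundary points = 1 + 1 + 2 = 4; strictly interior points = area - boundary/2 + 1 = 796; answer 796
Part 2: Y1 = 796; d = -27; T(3) = 3*(49) - 2*(27) + 3*(-27) = 12; iterating: T(3)=12, T(4)=19, T(5)=180, T(6)=538, T(7)=1311, T(8)=3397, T(9)=9183, T(10)=24688, T(11)=65889; answer 65889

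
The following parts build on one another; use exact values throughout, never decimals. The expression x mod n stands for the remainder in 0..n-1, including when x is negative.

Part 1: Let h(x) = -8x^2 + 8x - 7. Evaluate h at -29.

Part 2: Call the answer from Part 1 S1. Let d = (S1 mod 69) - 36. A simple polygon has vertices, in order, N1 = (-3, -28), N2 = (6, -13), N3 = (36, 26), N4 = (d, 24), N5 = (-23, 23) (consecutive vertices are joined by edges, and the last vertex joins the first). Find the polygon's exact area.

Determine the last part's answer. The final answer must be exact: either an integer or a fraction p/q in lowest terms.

1531

Part 1: -8*(-29)^2 + 8*(-29)^1 - 7 = (-6728) + (-232) + (-7) = -6967; answer -6967
Part 2: S1 = -6967; d = -34; cross terms: (-3*-13 - 6*-28)=207, (6*26 - 36*-13)=624, (36*24 - -34*26)=1748, (-34*23 - -23*24)=-230, (-23*-28 - -3*23)=713; twice the area = |3062| = 3062; area = 1531; answer 1531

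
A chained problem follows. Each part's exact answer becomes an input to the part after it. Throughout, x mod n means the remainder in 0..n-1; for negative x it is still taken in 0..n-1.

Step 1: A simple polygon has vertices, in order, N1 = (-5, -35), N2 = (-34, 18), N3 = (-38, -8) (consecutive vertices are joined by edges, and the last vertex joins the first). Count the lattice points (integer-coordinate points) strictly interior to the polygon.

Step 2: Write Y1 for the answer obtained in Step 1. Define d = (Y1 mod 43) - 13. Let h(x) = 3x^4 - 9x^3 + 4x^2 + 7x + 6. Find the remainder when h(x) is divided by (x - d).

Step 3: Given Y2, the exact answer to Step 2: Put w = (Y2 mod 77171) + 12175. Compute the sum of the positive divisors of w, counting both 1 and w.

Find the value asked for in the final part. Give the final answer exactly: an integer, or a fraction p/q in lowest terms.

Step 1: cross terms: (-5*18 - -34*-35)=-1280, (-34*-8 - -38*18)=956, (-38*-35 - -5*-8)=1290; twice the area = |966| = 966; area = 483; boundary points = 1 + 2 + 3 = 6; strictly interior points = area - boundary/2 + 1 = 481; answer 481
Step 2: Y1 = 481; d = -5; remainder = value at the root: 3*(-5)^4 - 9*(-5)^3 + 4*(-5)^2 + 7*(-5)^1 + 6 = (1875) + (1125) + (100) + (-35) + (6) = 3071; answer 3071
Step 3: Y2 = 3071; w = 15246; 15246 = 2 * 3^2 * 7 * 11^2; sigma = (1 + 2) * (1 + 3 + 9) * (1 + 7) * (1 + 11 + 121) = 3 * 13 * 8 * 133 = 41496; answer 41496

41496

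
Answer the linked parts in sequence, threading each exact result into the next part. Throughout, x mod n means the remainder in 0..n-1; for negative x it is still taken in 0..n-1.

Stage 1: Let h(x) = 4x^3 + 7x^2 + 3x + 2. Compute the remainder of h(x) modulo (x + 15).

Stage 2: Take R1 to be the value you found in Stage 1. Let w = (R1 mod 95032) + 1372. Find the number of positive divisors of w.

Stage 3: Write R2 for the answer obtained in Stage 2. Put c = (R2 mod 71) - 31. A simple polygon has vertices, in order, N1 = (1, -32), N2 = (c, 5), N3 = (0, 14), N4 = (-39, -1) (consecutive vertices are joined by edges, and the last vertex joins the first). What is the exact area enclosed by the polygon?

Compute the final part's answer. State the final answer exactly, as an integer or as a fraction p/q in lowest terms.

739

Stage 1: remainder = value at the root: 4*(-15)^3 + 7*(-15)^2 + 3*(-15)^1 + 2 = (-13500) + (1575) + (-45) + (2) = -11968; answer -11968
Stage 2: R1 = -11968; w = 84436; 84436 = 2^2 * 11 * 19 * 101; number of divisors = (2+1) * (1+1) * (1+1) * (1+1) = 24; answer 24
Stage 3: R2 = 24; c = -7; cross terms: (1*5 - -7*-32)=-219, (-7*14 - 0*5)=-98, (0*-1 - -39*14)=546, (-39*-32 - 1*-1)=1249; twice the area = |1478| = 1478; area = 739; answer 739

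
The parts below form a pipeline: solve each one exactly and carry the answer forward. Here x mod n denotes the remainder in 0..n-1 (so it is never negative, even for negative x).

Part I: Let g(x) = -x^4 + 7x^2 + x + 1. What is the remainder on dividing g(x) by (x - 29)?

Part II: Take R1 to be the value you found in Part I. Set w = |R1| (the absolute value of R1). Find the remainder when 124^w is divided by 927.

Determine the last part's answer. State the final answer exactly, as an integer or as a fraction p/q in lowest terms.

793

Part I: remainder = value at the root: -1*(29)^4 + 7*(29)^2 + 1*(29)^1 + 1 = (-707281) + (5887) + (29) + (1) = -701364; answer -701364
Part II: R1 = -701364; w = 701364; squarings mod 927: 124^1=124, 124^2=544, 124^4=223, 124^8=598, 124^16=709, 124^32=247, 124^64=754, 124^128=265, 124^256=700, 124^512=544, 124^1024=223, 124^2048=598, 124^4096=709, 124^8192=247, 124^16384=754, 124^32768=265, 124^65536=700, 124^131072=544, 124^262144=223, 124^524288=598; 124^701364 = 124^4 * 124^16 * 124^32 * 124^128 * 124^256 * 124^512 * 124^4096 * 124^8192 * 124^32768 * 124^131072 * 124^524288 = 793 (mod 927); answer 793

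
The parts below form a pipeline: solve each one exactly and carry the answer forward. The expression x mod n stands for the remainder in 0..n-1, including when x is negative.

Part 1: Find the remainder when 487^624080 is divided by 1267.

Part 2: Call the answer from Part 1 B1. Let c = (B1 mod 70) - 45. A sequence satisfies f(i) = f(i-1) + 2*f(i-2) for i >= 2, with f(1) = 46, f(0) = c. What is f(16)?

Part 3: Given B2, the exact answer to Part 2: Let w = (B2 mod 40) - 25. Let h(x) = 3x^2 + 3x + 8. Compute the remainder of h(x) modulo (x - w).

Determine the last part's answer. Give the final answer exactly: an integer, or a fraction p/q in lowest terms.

26

Part 1: squarings mod 1267: 487^1=487, 487^2=240, 487^4=585, 487^8=135, 487^16=487, 487^32=240, 487^64=585, 487^128=135, 487^256=487, 487^512=240, 487^1024=585, 487^2048=135, 487^4096=487, 487^8192=240, 487^16384=585, 487^32768=135, 487^65536=487, 487^131072=240, 487^262144=585, 487^524288=135; 487^624080 = 487^16 * 487^64 * 487^128 * 487^256 * 487^1024 * 487^32768 * 487^65536 * 487^524288 = 1087 (mod 1267); answer 1087
Part 2: B1 = 1087; c = -8; f(2) = 1*(46) + 2*(-8) = 30; iterating: f(2)=30, f(3)=122, f(4)=182, f(5)=426, f(6)=790, f(7)=1642, f(8)=3222, f(9)=6506, f(10)=12950, f(11)=25962, f(12)=51862, f(13)=103786, f(14)=207510, f(15)=415082, f(16)=830102; answer 830102
Part 3: B2 = 830102; w = -3; remainder = value at the root: 3*(-3)^2 + 3*(-3)^1 + 8 = (27) + (-9) + (8) = 26; answer 26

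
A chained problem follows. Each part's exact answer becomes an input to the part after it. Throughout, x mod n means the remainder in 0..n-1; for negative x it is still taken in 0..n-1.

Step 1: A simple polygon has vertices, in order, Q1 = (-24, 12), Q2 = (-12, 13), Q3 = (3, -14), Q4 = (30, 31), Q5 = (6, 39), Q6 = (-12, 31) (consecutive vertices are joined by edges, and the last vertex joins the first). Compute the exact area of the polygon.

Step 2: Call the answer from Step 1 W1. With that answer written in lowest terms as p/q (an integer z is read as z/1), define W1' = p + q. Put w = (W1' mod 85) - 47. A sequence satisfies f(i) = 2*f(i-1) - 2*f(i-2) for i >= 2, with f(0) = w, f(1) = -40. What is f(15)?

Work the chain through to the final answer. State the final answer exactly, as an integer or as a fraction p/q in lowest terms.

14080

Step 1: cross terms: (-24*13 - -12*12)=-168, (-12*-14 - 3*13)=129, (3*31 - 30*-14)=513, (30*39 - 6*31)=984, (6*31 - -12*39)=654, (-12*12 - -24*31)=600; twice the area = |2712| = 2712; area = 1356; answer 1356
Step 2: W1 = 1356; threaded value p + q = 1357; w = 35; f(2) = 2*(-40) - 2*(35) = -150; iterating: f(2)=-150, f(3)=-220, f(4)=-140, f(5)=160, f(6)=600, f(7)=880, f(8)=560, f(9)=-640, f(10)=-2400, f(11)=-3520, f(12)=-2240, f(13)=2560, f(14)=9600, f(15)=14080; answer 14080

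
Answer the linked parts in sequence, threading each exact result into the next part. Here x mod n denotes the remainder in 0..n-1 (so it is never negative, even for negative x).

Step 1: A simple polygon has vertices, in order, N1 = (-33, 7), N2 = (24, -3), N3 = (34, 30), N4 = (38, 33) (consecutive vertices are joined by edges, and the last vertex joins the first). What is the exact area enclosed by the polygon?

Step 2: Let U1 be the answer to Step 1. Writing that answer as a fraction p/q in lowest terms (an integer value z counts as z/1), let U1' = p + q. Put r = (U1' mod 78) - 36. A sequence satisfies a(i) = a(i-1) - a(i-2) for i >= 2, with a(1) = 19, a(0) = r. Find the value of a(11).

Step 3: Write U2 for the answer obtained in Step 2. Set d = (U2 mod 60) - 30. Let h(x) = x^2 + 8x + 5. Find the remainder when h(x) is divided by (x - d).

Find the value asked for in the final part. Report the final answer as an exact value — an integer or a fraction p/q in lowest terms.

Step 1: cross terms: (-33*-3 - 24*7)=-69, (24*30 - 34*-3)=822, (34*33 - 38*30)=-18, (38*7 - -33*33)=1355; twice the area = |2090| = 2090; area = 1045; answer 1045
Step 2: U1 = 1045; threaded value p + q = 1046; r = -4; a(2) = 1*(19) - 1*(-4) = 23; iterating: a(2)=23, a(3)=4, a(4)=-19, a(5)=-23, a(6)=-4, a(7)=19, a(8)=23, a(9)=4, a(10)=-19, a(11)=-23; answer -23
Step 3: U2 = -23; d = 7; remainder = value at the root: 1*(7)^2 + 8*(7)^1 + 5 = (49) + (56) + (5) = 110; answer 110

110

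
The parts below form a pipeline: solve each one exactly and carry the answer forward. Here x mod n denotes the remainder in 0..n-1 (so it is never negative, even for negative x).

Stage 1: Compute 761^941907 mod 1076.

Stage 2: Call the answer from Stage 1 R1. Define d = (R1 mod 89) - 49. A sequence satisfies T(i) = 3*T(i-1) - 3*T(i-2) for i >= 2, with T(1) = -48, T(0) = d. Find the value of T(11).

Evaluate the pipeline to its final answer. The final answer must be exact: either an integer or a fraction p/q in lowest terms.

-23328

Stage 1: squarings mod 1076: 761^1=761, 761^2=233, 761^4=489, 761^8=249, 761^16=669, 761^32=1021, 761^64=873, 761^128=321, 761^256=821, 761^512=465, 761^1024=1025, 761^2048=449, 761^4096=389, 761^8192=681, 761^16384=5, 761^32768=25, 761^65536=625, 761^131072=37, 761^262144=293, 761^524288=845; 761^941907 = 761^1 * 761^2 * 761^16 * 761^64 * 761^256 * 761^512 * 761^1024 * 761^2048 * 761^4096 * 761^16384 * 761^131072 * 761^262144 * 761^524288 = 357 (mod 1076); answer 357
Stage 2: R1 = 357; d = -48; T(2) = 3*(-48) - 3*(-48) = 0; iterating: T(2)=0, T(3)=144, T(4)=432, T(5)=864, T(6)=1296, T(7)=1296, T(8)=0, T(9)=-3888, T(10)=-11664, T(11)=-23328; answer -23328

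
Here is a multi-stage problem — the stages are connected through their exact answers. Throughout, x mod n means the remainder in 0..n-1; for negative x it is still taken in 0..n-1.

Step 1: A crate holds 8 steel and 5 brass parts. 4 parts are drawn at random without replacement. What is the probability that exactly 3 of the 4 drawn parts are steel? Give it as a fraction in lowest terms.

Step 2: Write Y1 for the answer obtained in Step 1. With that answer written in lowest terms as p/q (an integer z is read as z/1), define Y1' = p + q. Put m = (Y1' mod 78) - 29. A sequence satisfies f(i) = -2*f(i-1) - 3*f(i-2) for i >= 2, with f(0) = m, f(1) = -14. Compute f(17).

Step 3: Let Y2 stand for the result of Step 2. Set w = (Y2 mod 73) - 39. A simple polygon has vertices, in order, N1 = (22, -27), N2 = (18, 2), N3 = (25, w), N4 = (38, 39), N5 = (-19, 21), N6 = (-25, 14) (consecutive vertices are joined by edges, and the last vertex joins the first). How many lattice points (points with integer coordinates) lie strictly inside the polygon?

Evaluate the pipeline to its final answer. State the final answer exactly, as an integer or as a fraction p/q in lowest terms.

Step 1: total draws C(13,4) = 715; favorable C(8,3)*C(5,1) = 280; P = 56/143; answer 56/143
Step 2: Y1 = 56/143; threaded value p + q = 199; m = 14; f(2) = -2*(-14) - 3*(14) = -14; iterating: f(2)=-14, f(3)=70, f(4)=-98, f(5)=-14, f(6)=322, f(7)=-602, f(8)=238, f(9)=1330, f(10)=-3374, f(11)=2758, f(12)=4606, f(13)=-17486, f(14)=21154, f(15)=10150, f(16)=-83762, f(17)=137074; answer 137074
Step 3: Y2 = 137074; w = 14; cross terms: (22*2 - 18*-27)=530, (18*14 - 25*2)=202, (25*39 - 38*14)=443, (38*21 - -19*39)=1539, (-19*14 - -25*21)=259, (-25*-27 - 22*14)=367; twice the area = |3340| = 3340; area = 1670; boundary points = 1 + 1 + 1 + 3 + 1 + 1 = 8; strictly interior points = area - boundary/2 + 1 = 1667; answer 1667

1667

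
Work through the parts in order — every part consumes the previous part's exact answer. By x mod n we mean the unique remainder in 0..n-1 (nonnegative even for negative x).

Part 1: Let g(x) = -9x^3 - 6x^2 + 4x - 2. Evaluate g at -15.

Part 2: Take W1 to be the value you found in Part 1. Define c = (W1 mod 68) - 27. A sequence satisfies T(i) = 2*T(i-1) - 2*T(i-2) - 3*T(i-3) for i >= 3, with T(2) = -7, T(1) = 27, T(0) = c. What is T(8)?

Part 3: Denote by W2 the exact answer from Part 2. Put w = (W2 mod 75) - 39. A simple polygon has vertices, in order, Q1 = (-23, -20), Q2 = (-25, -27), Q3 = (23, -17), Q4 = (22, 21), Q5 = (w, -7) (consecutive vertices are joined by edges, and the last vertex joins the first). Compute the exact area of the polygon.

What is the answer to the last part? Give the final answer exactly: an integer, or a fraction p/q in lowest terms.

1627/2

Part 1: -9*(-15)^3 - 6*(-15)^2 + 4*(-15)^1 - 2 = (30375) + (-1350) + (-60) + (-2) = 28963; answer 28963
Part 2: W1 = 28963; c = 36; T(3) = 2*(-7) - 2*(27) - 3*(36) = -176; iterating: T(3)=-176, T(4)=-419, T(5)=-465, T(6)=436, T(7)=3059, T(8)=6641; answer 6641
Part 3: W2 = 6641; w = 2; cross terms: (-23*-27 - -25*-20)=121, (-25*-17 - 23*-27)=1046, (23*21 - 22*-17)=857, (22*-7 - 2*21)=-196, (2*-20 - -23*-7)=-201; twice the area = |1627| = 1627; area = 1627/2; answer 1627/2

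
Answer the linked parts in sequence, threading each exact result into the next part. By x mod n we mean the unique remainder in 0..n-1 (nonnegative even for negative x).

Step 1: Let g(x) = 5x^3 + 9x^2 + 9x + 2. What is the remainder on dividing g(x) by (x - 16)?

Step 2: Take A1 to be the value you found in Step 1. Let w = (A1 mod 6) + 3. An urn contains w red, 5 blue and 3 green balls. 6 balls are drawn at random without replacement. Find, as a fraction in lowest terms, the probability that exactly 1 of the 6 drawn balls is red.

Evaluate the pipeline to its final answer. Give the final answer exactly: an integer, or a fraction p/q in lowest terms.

56/715

Step 1: remainder = value at the root: 5*(16)^3 + 9*(16)^2 + 9*(16)^1 + 2 = (20480) + (2304) + (144) + (2) = 22930; answer 22930
Step 2: A1 = 22930; w = 7; total draws C(15,6) = 5005; favorable C(7,1)*C(8,5) = 392; P = 56/715; answer 56/715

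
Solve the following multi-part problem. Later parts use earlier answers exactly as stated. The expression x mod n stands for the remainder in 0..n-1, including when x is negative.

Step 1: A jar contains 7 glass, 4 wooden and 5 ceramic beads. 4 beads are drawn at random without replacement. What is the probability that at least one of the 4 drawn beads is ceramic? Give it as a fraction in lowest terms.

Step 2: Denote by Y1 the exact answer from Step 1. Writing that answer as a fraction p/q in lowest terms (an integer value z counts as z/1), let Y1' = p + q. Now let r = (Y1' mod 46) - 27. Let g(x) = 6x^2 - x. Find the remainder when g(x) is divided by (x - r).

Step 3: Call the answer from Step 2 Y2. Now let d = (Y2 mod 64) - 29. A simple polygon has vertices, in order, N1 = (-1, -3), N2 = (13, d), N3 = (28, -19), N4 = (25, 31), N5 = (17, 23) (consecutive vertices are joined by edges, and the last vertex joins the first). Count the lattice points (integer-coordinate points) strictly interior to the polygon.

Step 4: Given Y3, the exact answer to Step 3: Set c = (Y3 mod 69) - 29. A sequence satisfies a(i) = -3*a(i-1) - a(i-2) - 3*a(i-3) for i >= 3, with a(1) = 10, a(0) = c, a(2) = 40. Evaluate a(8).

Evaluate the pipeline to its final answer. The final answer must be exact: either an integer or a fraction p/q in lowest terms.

32153

Step 1: total draws C(16,4) = 1820; complement C(11,4) = 330; favorable 1820 - 330 = 1490; P = 149/182; answer 149/182
Step 2: Y1 = 149/182; threaded value p + q = 331; r = -18; remainder = value at the root: 6*(-18)^2 - 1*(-18)^1 = (1944) + (18) = 1962; answer 1962
Step 3: Y2 = 1962; d = 13; cross terms: (-1*13 - 13*-3)=26, (13*-19 - 28*13)=-611, (28*31 - 25*-19)=1343, (25*23 - 17*31)=48, (17*-3 - -1*23)=-28; twice the area = |778| = 778; area = 389; boundary points = 2 + 1 + 1 + 8 + 2 = 14; strictly interior points = area - boundary/2 + 1 = 383; answer 383
Step 4: Y3 = 383; c = 9; a(3) = -3*(40) - 1*(10) - 3*(9) = -157; iterating: a(3)=-157, a(4)=401, a(5)=-1166, a(6)=3568, a(7)=-10741, a(8)=32153; answer 32153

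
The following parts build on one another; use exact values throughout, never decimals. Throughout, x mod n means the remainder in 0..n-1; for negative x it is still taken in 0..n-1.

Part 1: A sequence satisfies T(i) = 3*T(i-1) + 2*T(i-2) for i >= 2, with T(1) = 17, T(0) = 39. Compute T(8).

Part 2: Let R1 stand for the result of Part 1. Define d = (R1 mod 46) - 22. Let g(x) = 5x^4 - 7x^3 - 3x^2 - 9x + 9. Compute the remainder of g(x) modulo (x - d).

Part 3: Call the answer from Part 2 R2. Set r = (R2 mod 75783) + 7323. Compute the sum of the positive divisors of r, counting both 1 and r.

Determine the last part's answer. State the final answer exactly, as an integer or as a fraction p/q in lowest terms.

143748

Part 1: T(2) = 3*(17) + 2*(39) = 129; iterating: T(2)=129, T(3)=421, T(4)=1521, T(5)=5405, T(6)=19257, T(7)=68581, T(8)=244257; answer 244257
Part 2: R1 = 244257; d = 21; remainder = value at the root: 5*(21)^4 - 7*(21)^3 - 3*(21)^2 - 9*(21)^1 + 9 = (972405) + (-64827) + (-1323) + (-189) + (9) = 906075; answer 906075
Part 3: R2 = 906075; r = 79785; 79785 = 3^4 * 5 * 197; sigma = (1 + 3 + 9 + 27 + 81) * (1 + 5) * (1 + 197) = 121 * 6 * 198 = 143748; answer 143748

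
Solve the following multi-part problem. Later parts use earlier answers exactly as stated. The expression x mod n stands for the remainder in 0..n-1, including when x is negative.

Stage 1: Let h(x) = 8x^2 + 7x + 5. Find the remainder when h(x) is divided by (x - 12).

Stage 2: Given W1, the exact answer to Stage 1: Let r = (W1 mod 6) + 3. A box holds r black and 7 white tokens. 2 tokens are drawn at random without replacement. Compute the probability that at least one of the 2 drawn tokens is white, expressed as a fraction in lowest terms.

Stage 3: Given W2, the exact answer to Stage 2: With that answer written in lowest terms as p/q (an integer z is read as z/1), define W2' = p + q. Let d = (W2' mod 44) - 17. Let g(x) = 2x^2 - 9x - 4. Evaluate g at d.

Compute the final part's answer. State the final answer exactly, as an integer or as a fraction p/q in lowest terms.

Stage 1: remainder = value at the root: 8*(12)^2 + 7*(12)^1 + 5 = (1152) + (84) + (5) = 1241; answer 1241
Stage 2: W1 = 1241; r = 8; total draws C(15,2) = 105; complement C(8,2) = 28; favorable 105 - 28 = 77; P = 11/15; answer 11/15
Stage 3: W2 = 11/15; threaded value p + q = 26; d = 9; 2*(9)^2 - 9*(9)^1 - 4 = (162) + (-81) + (-4) = 77; answer 77

77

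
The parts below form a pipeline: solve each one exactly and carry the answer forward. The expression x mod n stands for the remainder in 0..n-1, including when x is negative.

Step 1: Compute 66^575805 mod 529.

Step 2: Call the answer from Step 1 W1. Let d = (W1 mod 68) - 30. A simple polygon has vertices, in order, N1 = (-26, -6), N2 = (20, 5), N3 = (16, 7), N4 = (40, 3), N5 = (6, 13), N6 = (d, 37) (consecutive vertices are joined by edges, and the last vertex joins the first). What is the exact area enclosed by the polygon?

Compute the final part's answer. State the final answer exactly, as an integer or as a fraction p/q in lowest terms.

448

Step 1: squarings mod 529: 66^1=66, 66^2=124, 66^4=35, 66^8=167, 66^16=381, 66^32=215, 66^64=202, 66^128=71, 66^256=280, 66^512=108, 66^1024=26, 66^2048=147, 66^4096=449, 66^8192=52, 66^16384=59, 66^32768=307, 66^65536=87, 66^131072=163, 66^262144=119, 66^524288=407; 66^575805 = 66^1 * 66^4 * 66^8 * 66^16 * 66^32 * 66^256 * 66^2048 * 66^16384 * 66^32768 * 66^524288 = 130 (mod 529); answer 130
Step 2: W1 = 130; d = 32; cross terms: (-26*5 - 20*-6)=-10, (20*7 - 16*5)=60, (16*3 - 40*7)=-232, (40*13 - 6*3)=502, (6*37 - 32*13)=-194, (32*-6 - -26*37)=770; twice the area = |896| = 896; area = 448; answer 448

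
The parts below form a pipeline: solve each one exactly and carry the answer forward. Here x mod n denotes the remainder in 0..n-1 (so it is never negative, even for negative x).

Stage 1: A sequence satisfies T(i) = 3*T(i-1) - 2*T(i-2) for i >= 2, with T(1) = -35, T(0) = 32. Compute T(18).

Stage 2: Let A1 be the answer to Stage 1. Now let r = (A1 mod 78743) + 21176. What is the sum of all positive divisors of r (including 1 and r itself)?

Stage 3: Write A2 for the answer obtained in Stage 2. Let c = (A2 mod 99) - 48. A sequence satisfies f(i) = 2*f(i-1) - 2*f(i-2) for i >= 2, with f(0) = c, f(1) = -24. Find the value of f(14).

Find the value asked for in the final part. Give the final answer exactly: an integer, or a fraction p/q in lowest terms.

768

Stage 1: T(2) = 3*(-35) - 2*(32) = -169; iterating: T(2)=-169, T(3)=-437, T(4)=-973, T(5)=-2045, T(6)=-4189, T(7)=-8477, T(8)=-17053, T(9)=-34205, T(10)=-68509, T(11)=-137117, T(12)=-274333, T(13)=-548765, T(14)=-1097629, T(15)=-2195357, T(16)=-4390813, T(17)=-8781725, T(18)=-17563549; answer -17563549
Stage 2: A1 = -17563549; r = 96059; 96059 is prime, so its only divisors are 1 and 96059; sigma = 1 + 96059 = 96060; answer 96060
Stage 3: A2 = 96060; c = -18; f(2) = 2*(-24) - 2*(-18) = -12; iterating: f(2)=-12, f(3)=24, f(4)=72, f(5)=96, f(6)=48, f(7)=-96, f(8)=-288, f(9)=-384, f(10)=-192, f(11)=384, f(12)=1152, f(13)=1536, f(14)=768; answer 768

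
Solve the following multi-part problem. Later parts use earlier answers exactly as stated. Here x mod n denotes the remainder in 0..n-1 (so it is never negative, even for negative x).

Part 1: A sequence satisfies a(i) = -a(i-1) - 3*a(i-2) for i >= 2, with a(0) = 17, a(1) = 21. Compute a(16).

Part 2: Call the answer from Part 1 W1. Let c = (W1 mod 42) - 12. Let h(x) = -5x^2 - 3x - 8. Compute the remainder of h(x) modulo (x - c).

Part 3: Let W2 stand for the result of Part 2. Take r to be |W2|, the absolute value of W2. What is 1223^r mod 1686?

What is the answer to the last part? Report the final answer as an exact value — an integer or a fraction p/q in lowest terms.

247

Part 1: a(2) = -1*(21) - 3*(17) = -72; iterating: a(2)=-72, a(3)=9, a(4)=207, a(5)=-234, a(6)=-387, a(7)=1089, a(8)=72, a(9)=-3339, a(10)=3123, a(11)=6894, a(12)=-16263, a(13)=-4419, a(14)=53208, a(15)=-39951, a(16)=-119673; answer -119673
Part 2: W1 = -119673; c = 15; remainder = value at the root: -5*(15)^2 - 3*(15)^1 - 8 = (-1125) + (-45) + (-8) = -1178; answer -1178
Part 3: W2 = -1178; r = 1178; squarings mod 1686: 1223^1=1223, 1223^2=247, 1223^4=313, 1223^8=181, 1223^16=727, 1223^32=811, 1223^64=181, 1223^128=727, 1223^256=811, 1223^512=181, 1223^1024=727; 1223^1178 = 1223^2 * 1223^8 * 1223^16 * 1223^128 * 1223^1024 = 247 (mod 1686); answer 247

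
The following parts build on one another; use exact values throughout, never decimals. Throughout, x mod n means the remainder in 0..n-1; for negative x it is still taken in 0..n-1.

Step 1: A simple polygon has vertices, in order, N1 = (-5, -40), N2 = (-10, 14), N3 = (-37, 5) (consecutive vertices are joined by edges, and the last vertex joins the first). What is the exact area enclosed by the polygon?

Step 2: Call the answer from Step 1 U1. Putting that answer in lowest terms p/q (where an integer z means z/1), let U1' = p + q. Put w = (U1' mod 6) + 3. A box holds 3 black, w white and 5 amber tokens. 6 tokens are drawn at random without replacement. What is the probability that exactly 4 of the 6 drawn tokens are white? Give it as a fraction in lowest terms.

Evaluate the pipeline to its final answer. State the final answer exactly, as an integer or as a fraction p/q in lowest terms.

Step 1: cross terms: (-5*14 - -10*-40)=-470, (-10*5 - -37*14)=468, (-37*-40 - -5*5)=1505; twice the area = |1503| = 1503; area = 1503/2; answer 1503/2
Step 2: U1 = 1503/2; threaded value p + q = 1505; w = 8; total draws C(16,6) = 8008; favorable C(8,4)*C(8,2) = 1960; P = 35/143; answer 35/143

35/143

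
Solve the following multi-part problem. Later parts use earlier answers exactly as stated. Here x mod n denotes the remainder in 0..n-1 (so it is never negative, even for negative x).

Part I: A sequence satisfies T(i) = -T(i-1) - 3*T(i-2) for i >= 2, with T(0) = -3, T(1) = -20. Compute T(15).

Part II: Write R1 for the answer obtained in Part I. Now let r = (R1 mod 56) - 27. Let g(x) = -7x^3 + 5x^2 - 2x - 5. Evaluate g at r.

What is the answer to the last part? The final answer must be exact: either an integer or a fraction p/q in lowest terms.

-149805

Part I: T(2) = -1*(-20) - 3*(-3) = 29; iterating: T(2)=29, T(3)=31, T(4)=-118, T(5)=25, T(6)=329, T(7)=-404, T(8)=-583, T(9)=1795, T(10)=-46, T(11)=-5339, T(12)=5477, T(13)=10540, T(14)=-26971, T(15)=-4649; answer -4649
Part II: R1 = -4649; r = 28; -7*(28)^3 + 5*(28)^2 - 2*(28)^1 - 5 = (-153664) + (3920) + (-56) + (-5) = -149805; answer -149805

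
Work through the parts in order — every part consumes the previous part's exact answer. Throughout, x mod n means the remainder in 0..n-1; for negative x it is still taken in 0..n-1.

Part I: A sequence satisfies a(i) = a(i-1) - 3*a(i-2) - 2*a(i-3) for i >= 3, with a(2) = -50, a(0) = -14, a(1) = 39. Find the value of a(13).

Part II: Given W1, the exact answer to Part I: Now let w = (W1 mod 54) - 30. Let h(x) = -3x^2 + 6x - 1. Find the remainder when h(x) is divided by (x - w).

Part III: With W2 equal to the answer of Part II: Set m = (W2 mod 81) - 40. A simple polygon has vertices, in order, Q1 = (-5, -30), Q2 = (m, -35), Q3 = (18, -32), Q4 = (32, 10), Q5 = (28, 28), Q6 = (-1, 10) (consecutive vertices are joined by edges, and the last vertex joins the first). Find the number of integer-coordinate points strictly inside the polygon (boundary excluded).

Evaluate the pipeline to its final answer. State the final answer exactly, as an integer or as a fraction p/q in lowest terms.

1519

Part I: a(3) = 1*(-50) - 3*(39) - 2*(-14) = -139; iterating: a(3)=-139, a(4)=-67, a(5)=450, a(6)=929, a(7)=-287, a(8)=-3974, a(9)=-4971, a(10)=7525, a(11)=30386, a(12)=17753, a(13)=-88455; answer -88455
Part II: W1 = -88455; w = 21; remainder = value at the root: -3*(21)^2 + 6*(21)^1 - 1 = (-1323) + (126) + (-1) = -1198; answer -1198
Part III: W2 = -1198; m = -23; cross terms: (-5*-35 - -23*-30)=-515, (-23*-32 - 18*-35)=1366, (18*10 - 32*-32)=1204, (32*28 - 28*10)=616, (28*10 - -1*28)=308, (-1*-30 - -5*10)=80; twice the area = |3059| = 3059; area = 3059/2; boundary points = 1 + 1 + 14 + 2 + 1 + 4 = 23; strictly interior points = area - boundary/2 + 1 = 1519; answer 1519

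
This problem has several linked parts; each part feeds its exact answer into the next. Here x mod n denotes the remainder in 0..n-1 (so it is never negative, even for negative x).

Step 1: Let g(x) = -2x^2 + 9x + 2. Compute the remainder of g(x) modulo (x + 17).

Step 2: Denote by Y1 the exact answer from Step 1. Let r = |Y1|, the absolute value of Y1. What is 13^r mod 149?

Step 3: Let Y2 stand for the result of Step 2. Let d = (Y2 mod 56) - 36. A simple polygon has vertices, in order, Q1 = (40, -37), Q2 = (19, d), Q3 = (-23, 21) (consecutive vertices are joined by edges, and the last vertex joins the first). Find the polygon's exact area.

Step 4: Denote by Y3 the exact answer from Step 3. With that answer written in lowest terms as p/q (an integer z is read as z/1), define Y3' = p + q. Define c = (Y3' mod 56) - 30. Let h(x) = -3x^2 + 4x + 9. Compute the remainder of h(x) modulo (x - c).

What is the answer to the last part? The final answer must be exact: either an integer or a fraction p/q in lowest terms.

-726

Step 1: remainder = value at the root: -2*(-17)^2 + 9*(-17)^1 + 2 = (-578) + (-153) + (2) = -729; answer -729
Step 2: Y1 = -729; r = 729; squarings mod 149: 13^1=13, 13^2=20, 13^4=102, 13^8=123, 13^16=80, 13^32=142, 13^64=49, 13^128=17, 13^256=140, 13^512=81; 13^729 = 13^1 * 13^8 * 13^16 * 13^64 * 13^128 * 13^512 = 65 (mod 149); answer 65
Step 3: Y2 = 65; d = -27; cross terms: (40*-27 - 19*-37)=-377, (19*21 - -23*-27)=-222, (-23*-37 - 40*21)=11; twice the area = |-588| = 588; area = 294; answer 294
Step 4: Y3 = 294; threaded value p + q = 295; c = -15; remainder = value at the root: -3*(-15)^2 + 4*(-15)^1 + 9 = (-675) + (-60) + (9) = -726; answer -726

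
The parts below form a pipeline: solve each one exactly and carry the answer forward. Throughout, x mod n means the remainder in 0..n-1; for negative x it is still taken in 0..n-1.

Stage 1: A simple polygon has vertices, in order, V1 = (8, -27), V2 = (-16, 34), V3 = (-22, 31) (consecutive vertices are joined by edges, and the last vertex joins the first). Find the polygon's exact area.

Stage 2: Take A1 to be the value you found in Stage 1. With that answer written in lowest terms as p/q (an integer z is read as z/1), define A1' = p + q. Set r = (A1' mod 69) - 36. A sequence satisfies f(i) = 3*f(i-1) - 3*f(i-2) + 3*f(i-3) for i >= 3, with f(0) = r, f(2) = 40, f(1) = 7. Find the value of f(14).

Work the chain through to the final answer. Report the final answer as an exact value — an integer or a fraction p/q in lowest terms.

81486

Stage 1: cross terms: (8*34 - -16*-27)=-160, (-16*31 - -22*34)=252, (-22*-27 - 8*31)=346; twice the area = |438| = 438; area = 219; answer 219
Stage 2: A1 = 219; threaded value p + q = 220; r = -23; f(3) = 3*(40) - 3*(7) + 3*(-23) = 30; iterating: f(3)=30, f(4)=-9, f(5)=3, f(6)=126, f(7)=342, f(8)=657, f(9)=1323, f(10)=3024, f(11)=7074, f(12)=16119, f(13)=36207, f(14)=81486; answer 81486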